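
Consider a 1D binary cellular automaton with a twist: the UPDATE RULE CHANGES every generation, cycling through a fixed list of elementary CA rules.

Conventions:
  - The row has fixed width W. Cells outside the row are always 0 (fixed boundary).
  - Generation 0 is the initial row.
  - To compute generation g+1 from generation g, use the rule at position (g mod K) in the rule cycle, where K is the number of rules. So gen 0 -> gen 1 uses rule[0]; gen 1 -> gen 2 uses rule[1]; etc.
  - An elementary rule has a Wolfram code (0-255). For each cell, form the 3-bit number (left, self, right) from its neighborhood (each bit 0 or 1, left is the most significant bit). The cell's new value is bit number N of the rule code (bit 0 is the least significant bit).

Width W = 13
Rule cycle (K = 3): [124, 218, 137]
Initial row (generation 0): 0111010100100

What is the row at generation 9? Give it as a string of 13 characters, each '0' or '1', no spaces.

Answer: 1100011100110

Derivation:
Gen 0: 0111010100100
Gen 1 (rule 124): 0101111110110
Gen 2 (rule 218): 1001111110111
Gen 3 (rule 137): 0001111100110
Gen 4 (rule 124): 0001000110111
Gen 5 (rule 218): 0010101110111
Gen 6 (rule 137): 1000001100110
Gen 7 (rule 124): 1100001110111
Gen 8 (rule 218): 1110011110111
Gen 9 (rule 137): 1100011100110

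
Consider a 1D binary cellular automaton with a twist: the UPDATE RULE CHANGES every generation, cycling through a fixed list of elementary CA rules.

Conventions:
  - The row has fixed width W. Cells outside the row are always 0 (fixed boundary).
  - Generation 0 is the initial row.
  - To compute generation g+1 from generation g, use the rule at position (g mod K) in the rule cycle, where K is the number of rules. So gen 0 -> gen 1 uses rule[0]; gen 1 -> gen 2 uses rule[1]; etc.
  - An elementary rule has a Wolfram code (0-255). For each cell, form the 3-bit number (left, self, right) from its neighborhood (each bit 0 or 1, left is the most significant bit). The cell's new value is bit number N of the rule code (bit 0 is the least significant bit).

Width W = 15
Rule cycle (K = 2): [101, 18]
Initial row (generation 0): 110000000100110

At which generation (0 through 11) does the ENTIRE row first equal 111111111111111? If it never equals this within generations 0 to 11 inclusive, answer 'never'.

Gen 0: 110000000100110
Gen 1 (rule 101): 010111110100010
Gen 2 (rule 18): 100000000010101
Gen 3 (rule 101): 101111111011111
Gen 4 (rule 18): 000000000000000
Gen 5 (rule 101): 111111111111111
Gen 6 (rule 18): 000000000000000
Gen 7 (rule 101): 111111111111111
Gen 8 (rule 18): 000000000000000
Gen 9 (rule 101): 111111111111111
Gen 10 (rule 18): 000000000000000
Gen 11 (rule 101): 111111111111111

Answer: 5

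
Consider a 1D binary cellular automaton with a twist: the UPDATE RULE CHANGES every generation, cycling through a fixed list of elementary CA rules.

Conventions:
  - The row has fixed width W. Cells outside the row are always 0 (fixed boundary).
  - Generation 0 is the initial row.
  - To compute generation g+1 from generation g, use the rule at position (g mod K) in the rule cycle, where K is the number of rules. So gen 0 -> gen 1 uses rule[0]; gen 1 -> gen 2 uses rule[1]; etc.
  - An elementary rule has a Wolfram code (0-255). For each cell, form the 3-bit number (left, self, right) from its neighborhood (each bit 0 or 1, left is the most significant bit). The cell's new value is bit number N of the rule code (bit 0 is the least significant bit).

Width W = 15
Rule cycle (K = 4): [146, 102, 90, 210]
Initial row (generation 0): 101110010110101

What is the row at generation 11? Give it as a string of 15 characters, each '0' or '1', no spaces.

Answer: 000110001010110

Derivation:
Gen 0: 101110010110101
Gen 1 (rule 146): 000101100000000
Gen 2 (rule 102): 001110100000000
Gen 3 (rule 90): 011010010000000
Gen 4 (rule 210): 101001101000000
Gen 5 (rule 146): 000110000100000
Gen 6 (rule 102): 001010001100000
Gen 7 (rule 90): 010001011110000
Gen 8 (rule 210): 101010001111000
Gen 9 (rule 146): 000001010110100
Gen 10 (rule 102): 000011111011100
Gen 11 (rule 90): 000110001010110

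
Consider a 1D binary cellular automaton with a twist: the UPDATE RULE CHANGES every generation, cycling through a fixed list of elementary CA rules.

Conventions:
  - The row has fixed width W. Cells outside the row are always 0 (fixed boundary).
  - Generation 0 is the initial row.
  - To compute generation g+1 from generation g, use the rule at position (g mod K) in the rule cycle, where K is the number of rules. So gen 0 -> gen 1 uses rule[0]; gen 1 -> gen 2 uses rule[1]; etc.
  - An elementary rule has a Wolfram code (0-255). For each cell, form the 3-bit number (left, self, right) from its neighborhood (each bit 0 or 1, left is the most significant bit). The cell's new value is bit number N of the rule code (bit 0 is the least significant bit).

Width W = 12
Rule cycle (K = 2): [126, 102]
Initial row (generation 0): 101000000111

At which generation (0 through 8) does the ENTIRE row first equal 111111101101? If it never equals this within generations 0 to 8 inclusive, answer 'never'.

Gen 0: 101000000111
Gen 1 (rule 126): 111100001101
Gen 2 (rule 102): 000100010111
Gen 3 (rule 126): 001110111101
Gen 4 (rule 102): 010011000111
Gen 5 (rule 126): 111111101101
Gen 6 (rule 102): 000000110111
Gen 7 (rule 126): 000001111101
Gen 8 (rule 102): 000010000111

Answer: 5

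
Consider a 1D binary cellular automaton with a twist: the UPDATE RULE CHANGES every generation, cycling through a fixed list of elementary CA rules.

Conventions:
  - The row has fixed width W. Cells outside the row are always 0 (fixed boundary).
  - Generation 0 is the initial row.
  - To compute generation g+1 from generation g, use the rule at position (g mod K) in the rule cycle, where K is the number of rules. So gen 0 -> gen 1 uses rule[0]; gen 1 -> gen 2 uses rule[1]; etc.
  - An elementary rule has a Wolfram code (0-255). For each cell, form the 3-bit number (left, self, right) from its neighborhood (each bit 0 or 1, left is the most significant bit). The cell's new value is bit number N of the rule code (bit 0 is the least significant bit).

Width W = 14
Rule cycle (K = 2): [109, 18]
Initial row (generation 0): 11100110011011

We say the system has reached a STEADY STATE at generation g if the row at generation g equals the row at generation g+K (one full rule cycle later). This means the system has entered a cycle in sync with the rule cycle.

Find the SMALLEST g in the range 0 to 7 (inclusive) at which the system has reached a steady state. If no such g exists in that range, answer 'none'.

Gen 0: 11100110011011
Gen 1 (rule 109): 10100110011111
Gen 2 (rule 18): 00011001100000
Gen 3 (rule 109): 11011001101111
Gen 4 (rule 18): 00000110000000
Gen 5 (rule 109): 11110110111111
Gen 6 (rule 18): 00000000000000
Gen 7 (rule 109): 11111111111111
Gen 8 (rule 18): 00000000000000
Gen 9 (rule 109): 11111111111111

Answer: 6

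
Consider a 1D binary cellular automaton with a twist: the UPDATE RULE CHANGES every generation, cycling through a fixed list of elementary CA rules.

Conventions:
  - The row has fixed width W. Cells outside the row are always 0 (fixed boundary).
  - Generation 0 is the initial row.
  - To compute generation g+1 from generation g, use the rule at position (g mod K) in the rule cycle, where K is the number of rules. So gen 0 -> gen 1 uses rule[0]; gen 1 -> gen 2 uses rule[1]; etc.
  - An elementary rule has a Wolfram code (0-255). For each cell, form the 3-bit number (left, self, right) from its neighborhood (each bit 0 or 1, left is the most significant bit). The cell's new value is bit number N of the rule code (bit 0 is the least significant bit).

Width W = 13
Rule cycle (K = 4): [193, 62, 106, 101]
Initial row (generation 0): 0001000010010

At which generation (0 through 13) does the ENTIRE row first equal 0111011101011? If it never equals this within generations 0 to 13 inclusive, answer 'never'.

Answer: never

Derivation:
Gen 0: 0001000010010
Gen 1 (rule 193): 1100011000000
Gen 2 (rule 62): 1010110100000
Gen 3 (rule 106): 0101111000000
Gen 4 (rule 101): 0110001011111
Gen 5 (rule 193): 0010100001111
Gen 6 (rule 62): 0111110011000
Gen 7 (rule 106): 1100010111000
Gen 8 (rule 101): 0101011001011
Gen 9 (rule 193): 0000001000001
Gen 10 (rule 62): 0000011100011
Gen 11 (rule 106): 0000110100111
Gen 12 (rule 101): 1110011100001
Gen 13 (rule 193): 0110001101100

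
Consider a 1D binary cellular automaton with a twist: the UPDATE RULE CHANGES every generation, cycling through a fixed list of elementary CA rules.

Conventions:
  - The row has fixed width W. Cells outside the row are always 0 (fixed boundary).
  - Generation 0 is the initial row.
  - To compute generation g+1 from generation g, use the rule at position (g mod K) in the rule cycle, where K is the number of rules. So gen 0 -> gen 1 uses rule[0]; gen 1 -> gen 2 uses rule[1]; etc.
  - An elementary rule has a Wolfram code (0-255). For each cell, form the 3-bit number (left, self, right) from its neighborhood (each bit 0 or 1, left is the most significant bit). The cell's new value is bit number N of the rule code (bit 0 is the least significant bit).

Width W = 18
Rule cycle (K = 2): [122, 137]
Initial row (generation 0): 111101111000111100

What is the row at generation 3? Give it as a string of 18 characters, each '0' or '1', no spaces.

Gen 0: 111101111000111100
Gen 1 (rule 122): 100111001101100110
Gen 2 (rule 137): 000110001001000100
Gen 3 (rule 122): 001111010110101010

Answer: 001111010110101010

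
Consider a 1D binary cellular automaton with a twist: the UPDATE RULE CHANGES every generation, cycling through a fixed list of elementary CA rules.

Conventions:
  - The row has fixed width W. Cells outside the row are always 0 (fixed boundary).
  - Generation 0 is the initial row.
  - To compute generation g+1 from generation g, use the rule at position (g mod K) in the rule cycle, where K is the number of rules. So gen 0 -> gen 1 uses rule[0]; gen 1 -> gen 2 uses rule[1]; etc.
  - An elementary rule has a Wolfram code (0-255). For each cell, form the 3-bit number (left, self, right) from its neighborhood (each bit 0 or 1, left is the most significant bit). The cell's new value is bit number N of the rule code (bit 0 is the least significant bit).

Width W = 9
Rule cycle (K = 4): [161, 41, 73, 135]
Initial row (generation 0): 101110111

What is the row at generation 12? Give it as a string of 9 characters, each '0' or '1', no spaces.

Answer: 111110101

Derivation:
Gen 0: 101110111
Gen 1 (rule 161): 010101010
Gen 2 (rule 41): 001010100
Gen 3 (rule 73): 100000001
Gen 4 (rule 135): 101111111
Gen 5 (rule 161): 010111110
Gen 6 (rule 41): 001100000
Gen 7 (rule 73): 101101111
Gen 8 (rule 135): 100000110
Gen 9 (rule 161): 001110000
Gen 10 (rule 41): 101000111
Gen 11 (rule 73): 000010101
Gen 12 (rule 135): 111110101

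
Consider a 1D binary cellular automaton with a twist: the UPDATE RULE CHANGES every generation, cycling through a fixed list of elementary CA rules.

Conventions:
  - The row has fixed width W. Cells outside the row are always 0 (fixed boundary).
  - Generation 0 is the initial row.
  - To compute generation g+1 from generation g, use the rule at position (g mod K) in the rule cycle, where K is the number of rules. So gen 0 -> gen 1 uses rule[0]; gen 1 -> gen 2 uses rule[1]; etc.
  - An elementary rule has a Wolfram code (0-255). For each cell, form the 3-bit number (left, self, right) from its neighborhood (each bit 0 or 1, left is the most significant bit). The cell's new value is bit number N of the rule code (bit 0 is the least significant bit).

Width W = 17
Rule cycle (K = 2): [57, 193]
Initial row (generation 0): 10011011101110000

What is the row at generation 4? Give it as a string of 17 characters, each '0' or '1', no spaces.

Answer: 01111000100010001

Derivation:
Gen 0: 10011011101110000
Gen 1 (rule 57): 01010110011001111
Gen 2 (rule 193): 00000010001000111
Gen 3 (rule 57): 11111001100110100
Gen 4 (rule 193): 01111000100010001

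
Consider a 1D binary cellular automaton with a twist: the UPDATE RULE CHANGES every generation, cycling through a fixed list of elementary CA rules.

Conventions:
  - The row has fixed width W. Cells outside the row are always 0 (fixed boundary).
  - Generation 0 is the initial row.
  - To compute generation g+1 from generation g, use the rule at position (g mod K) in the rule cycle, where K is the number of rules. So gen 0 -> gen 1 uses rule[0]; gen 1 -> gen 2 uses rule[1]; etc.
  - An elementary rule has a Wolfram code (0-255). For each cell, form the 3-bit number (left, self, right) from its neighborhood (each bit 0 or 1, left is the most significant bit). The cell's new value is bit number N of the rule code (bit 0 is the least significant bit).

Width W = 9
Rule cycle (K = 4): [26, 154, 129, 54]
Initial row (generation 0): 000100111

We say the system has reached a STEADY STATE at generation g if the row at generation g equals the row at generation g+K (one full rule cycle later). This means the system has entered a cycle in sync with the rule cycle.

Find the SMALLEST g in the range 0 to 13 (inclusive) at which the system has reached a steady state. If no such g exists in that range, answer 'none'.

Gen 0: 000100111
Gen 1 (rule 26): 001011100
Gen 2 (rule 154): 010011010
Gen 3 (rule 129): 000000000
Gen 4 (rule 54): 000000000
Gen 5 (rule 26): 000000000
Gen 6 (rule 154): 000000000
Gen 7 (rule 129): 111111111
Gen 8 (rule 54): 000000000
Gen 9 (rule 26): 000000000
Gen 10 (rule 154): 000000000
Gen 11 (rule 129): 111111111
Gen 12 (rule 54): 000000000
Gen 13 (rule 26): 000000000
Gen 14 (rule 154): 000000000
Gen 15 (rule 129): 111111111
Gen 16 (rule 54): 000000000
Gen 17 (rule 26): 000000000

Answer: 4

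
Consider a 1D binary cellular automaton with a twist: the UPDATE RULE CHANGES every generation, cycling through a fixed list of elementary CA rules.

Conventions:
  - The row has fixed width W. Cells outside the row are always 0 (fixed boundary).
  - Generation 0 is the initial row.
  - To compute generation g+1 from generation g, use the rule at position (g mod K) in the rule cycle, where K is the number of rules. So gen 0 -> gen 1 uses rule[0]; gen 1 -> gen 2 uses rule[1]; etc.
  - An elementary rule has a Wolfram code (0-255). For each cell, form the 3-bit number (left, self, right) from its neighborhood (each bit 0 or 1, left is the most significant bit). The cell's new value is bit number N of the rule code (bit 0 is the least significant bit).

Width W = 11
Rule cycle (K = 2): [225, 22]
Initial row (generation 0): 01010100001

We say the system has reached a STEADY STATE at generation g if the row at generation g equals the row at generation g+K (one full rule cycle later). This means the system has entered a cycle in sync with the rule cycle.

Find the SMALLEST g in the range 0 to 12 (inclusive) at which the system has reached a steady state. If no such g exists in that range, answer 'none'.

Answer: none

Derivation:
Gen 0: 01010100001
Gen 1 (rule 225): 00101001100
Gen 2 (rule 22): 01101110010
Gen 3 (rule 225): 00110110000
Gen 4 (rule 22): 01000001000
Gen 5 (rule 225): 00011100011
Gen 6 (rule 22): 00100010100
Gen 7 (rule 225): 10001001001
Gen 8 (rule 22): 11011111111
Gen 9 (rule 225): 01101111111
Gen 10 (rule 22): 10000000000
Gen 11 (rule 225): 00111111111
Gen 12 (rule 22): 01000000000
Gen 13 (rule 225): 00011111111
Gen 14 (rule 22): 00100000000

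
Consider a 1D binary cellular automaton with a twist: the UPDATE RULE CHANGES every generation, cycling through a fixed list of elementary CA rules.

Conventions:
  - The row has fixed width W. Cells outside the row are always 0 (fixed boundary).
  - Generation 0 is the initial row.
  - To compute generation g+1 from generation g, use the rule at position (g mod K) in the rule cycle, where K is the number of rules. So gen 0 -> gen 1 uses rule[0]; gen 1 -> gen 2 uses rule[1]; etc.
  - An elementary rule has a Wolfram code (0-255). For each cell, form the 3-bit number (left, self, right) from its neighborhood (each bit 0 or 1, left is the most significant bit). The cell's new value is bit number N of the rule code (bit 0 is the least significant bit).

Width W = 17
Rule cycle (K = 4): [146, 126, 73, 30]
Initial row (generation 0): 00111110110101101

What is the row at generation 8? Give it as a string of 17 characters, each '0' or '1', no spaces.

Gen 0: 00111110110101101
Gen 1 (rule 146): 01011100000000000
Gen 2 (rule 126): 11110110000000000
Gen 3 (rule 73): 10010110111111111
Gen 4 (rule 30): 11110100100000000
Gen 5 (rule 146): 01100011010000000
Gen 6 (rule 126): 11110111111000000
Gen 7 (rule 73): 10010100001011111
Gen 8 (rule 30): 11110110011010000

Answer: 11110110011010000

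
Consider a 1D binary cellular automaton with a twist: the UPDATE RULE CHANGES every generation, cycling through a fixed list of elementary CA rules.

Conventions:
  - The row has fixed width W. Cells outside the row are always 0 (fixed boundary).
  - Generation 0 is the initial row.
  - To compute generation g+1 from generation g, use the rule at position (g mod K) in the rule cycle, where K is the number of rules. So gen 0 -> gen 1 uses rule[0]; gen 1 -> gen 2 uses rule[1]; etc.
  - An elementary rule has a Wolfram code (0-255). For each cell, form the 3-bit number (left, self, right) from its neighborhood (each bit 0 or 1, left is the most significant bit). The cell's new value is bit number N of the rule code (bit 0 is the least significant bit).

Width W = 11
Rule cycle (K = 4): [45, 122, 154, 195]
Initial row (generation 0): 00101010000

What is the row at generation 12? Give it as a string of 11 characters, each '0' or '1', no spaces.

Answer: 01111001100

Derivation:
Gen 0: 00101010000
Gen 1 (rule 45): 10111110111
Gen 2 (rule 122): 01100011101
Gen 3 (rule 154): 11010111000
Gen 4 (rule 195): 01000011011
Gen 5 (rule 45): 01011010110
Gen 6 (rule 122): 10111101111
Gen 7 (rule 154): 00111001110
Gen 8 (rule 195): 11011010110
Gen 9 (rule 45): 10110111100
Gen 10 (rule 122): 01111100110
Gen 11 (rule 154): 11111011101
Gen 12 (rule 195): 01111001100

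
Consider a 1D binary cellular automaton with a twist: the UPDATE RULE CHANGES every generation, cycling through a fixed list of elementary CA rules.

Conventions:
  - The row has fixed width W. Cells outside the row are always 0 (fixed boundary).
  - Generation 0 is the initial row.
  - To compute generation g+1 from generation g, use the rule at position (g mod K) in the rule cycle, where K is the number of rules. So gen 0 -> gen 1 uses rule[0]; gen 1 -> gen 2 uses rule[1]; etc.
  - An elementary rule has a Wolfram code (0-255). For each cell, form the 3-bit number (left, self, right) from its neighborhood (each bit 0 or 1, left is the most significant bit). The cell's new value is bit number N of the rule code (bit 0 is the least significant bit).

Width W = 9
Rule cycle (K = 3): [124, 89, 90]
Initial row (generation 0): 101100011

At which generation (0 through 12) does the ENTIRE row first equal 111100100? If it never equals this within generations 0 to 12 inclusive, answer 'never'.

Answer: never

Derivation:
Gen 0: 101100011
Gen 1 (rule 124): 111110011
Gen 2 (rule 89): 100011011
Gen 3 (rule 90): 010111011
Gen 4 (rule 124): 011101111
Gen 5 (rule 89): 010101001
Gen 6 (rule 90): 100000110
Gen 7 (rule 124): 110000111
Gen 8 (rule 89): 111110101
Gen 9 (rule 90): 100010000
Gen 10 (rule 124): 110011000
Gen 11 (rule 89): 111011111
Gen 12 (rule 90): 101010001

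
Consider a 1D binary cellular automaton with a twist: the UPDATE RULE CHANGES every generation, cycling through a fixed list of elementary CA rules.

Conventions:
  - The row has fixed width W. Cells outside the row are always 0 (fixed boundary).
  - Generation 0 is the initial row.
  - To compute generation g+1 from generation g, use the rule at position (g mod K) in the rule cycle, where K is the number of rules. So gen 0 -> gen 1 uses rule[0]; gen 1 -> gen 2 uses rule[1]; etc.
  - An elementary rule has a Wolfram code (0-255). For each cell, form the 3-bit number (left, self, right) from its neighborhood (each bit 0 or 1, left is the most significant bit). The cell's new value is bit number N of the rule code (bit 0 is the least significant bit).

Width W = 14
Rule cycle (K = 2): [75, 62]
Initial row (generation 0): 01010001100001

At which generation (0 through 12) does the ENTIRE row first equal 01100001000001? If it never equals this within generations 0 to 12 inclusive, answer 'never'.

Answer: never

Derivation:
Gen 0: 01010001100001
Gen 1 (rule 75): 10000111101110
Gen 2 (rule 62): 11001100011001
Gen 3 (rule 75): 11011101111010
Gen 4 (rule 62): 10110011000111
Gen 5 (rule 75): 00110111011101
Gen 6 (rule 62): 01101100110011
Gen 7 (rule 75): 11101101110111
Gen 8 (rule 62): 10011011001100
Gen 9 (rule 75): 00111011011101
Gen 10 (rule 62): 01100110110011
Gen 11 (rule 75): 11101110110111
Gen 12 (rule 62): 10011001101100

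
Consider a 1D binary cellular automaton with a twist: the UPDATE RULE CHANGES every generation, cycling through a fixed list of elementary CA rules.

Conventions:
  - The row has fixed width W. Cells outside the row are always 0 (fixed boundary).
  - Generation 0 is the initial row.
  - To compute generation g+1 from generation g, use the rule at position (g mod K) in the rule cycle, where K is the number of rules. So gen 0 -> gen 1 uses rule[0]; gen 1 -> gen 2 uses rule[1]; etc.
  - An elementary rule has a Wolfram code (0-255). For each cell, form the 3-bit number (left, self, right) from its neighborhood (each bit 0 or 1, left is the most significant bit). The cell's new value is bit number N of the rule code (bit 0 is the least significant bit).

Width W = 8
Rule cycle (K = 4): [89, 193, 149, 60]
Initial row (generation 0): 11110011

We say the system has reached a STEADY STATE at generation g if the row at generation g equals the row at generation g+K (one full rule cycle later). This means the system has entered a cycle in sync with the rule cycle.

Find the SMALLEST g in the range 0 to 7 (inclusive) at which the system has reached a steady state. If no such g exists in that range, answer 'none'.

Gen 0: 11110011
Gen 1 (rule 89): 10011011
Gen 2 (rule 193): 00001001
Gen 3 (rule 149): 11101101
Gen 4 (rule 60): 10011011
Gen 5 (rule 89): 01011011
Gen 6 (rule 193): 00001001
Gen 7 (rule 149): 11101101
Gen 8 (rule 60): 10011011
Gen 9 (rule 89): 01011011
Gen 10 (rule 193): 00001001
Gen 11 (rule 149): 11101101

Answer: 2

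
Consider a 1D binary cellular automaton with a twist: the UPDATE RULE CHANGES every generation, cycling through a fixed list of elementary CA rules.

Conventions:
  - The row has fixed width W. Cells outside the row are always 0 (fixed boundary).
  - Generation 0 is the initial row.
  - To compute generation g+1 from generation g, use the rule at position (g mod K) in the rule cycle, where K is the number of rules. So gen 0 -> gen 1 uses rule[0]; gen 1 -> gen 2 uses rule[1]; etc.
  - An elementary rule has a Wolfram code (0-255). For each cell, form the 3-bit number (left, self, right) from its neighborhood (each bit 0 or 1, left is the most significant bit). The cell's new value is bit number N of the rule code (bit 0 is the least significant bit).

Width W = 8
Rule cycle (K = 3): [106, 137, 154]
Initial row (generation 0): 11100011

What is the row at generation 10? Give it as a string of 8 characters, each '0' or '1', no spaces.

Gen 0: 11100011
Gen 1 (rule 106): 10100111
Gen 2 (rule 137): 00000110
Gen 3 (rule 154): 00001101
Gen 4 (rule 106): 00011110
Gen 5 (rule 137): 11011100
Gen 6 (rule 154): 10011010
Gen 7 (rule 106): 00111100
Gen 8 (rule 137): 10111001
Gen 9 (rule 154): 00110110
Gen 10 (rule 106): 01111110

Answer: 01111110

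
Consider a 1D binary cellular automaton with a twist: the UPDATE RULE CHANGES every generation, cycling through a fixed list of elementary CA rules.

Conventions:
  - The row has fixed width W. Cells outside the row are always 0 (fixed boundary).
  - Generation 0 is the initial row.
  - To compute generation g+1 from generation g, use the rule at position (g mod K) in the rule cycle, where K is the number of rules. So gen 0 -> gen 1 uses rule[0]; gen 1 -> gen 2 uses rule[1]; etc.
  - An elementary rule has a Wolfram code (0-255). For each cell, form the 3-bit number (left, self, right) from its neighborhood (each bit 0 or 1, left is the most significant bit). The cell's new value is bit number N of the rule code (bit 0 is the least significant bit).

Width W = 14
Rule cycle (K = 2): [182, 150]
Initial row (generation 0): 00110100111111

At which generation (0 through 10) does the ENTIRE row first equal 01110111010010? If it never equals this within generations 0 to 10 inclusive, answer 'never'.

Answer: 10

Derivation:
Gen 0: 00110100111111
Gen 1 (rule 182): 01001111011110
Gen 2 (rule 150): 11110110001101
Gen 3 (rule 182): 01101001010011
Gen 4 (rule 150): 10001111011100
Gen 5 (rule 182): 11010110101010
Gen 6 (rule 150): 00010000101011
Gen 7 (rule 182): 00111001111100
Gen 8 (rule 150): 01010110111010
Gen 9 (rule 182): 11111001010111
Gen 10 (rule 150): 01110111010010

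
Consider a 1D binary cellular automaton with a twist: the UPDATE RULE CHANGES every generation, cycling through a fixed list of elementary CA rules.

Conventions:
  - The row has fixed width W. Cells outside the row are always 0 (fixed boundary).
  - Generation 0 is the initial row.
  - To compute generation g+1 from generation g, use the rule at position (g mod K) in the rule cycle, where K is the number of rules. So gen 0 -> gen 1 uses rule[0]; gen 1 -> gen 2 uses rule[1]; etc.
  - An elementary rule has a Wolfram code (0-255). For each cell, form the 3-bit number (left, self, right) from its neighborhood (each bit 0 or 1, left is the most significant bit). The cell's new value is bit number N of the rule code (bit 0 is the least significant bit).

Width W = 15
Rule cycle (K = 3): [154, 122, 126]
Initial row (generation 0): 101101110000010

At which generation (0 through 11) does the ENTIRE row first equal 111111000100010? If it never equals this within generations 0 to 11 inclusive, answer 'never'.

Answer: never

Derivation:
Gen 0: 101101110000010
Gen 1 (rule 154): 001001101000101
Gen 2 (rule 122): 010111110101010
Gen 3 (rule 126): 111100011111111
Gen 4 (rule 154): 111010111111110
Gen 5 (rule 122): 101101100000011
Gen 6 (rule 126): 111111110000111
Gen 7 (rule 154): 111111101001110
Gen 8 (rule 122): 100000110111011
Gen 9 (rule 126): 110001111101111
Gen 10 (rule 154): 101011111001110
Gen 11 (rule 122): 010110001111011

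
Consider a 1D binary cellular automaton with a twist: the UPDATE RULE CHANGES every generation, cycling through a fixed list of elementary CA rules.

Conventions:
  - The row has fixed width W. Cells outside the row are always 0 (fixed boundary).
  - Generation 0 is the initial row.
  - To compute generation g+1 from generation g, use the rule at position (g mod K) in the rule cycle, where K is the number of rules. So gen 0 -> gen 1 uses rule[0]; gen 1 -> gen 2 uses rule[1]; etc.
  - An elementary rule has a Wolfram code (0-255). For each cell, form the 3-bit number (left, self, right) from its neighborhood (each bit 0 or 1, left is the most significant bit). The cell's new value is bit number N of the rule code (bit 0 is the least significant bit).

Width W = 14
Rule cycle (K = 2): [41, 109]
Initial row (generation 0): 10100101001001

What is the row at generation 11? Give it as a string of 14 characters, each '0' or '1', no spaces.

Gen 0: 10100101001001
Gen 1 (rule 41): 01000010000000
Gen 2 (rule 109): 01011010111111
Gen 3 (rule 41): 00110101100000
Gen 4 (rule 109): 10111111101111
Gen 5 (rule 41): 01100000011000
Gen 6 (rule 109): 01101111011011
Gen 7 (rule 41): 01011000110110
Gen 8 (rule 109): 01111010111110
Gen 9 (rule 41): 01000101100000
Gen 10 (rule 109): 01010111101111
Gen 11 (rule 41): 00101100011000

Answer: 00101100011000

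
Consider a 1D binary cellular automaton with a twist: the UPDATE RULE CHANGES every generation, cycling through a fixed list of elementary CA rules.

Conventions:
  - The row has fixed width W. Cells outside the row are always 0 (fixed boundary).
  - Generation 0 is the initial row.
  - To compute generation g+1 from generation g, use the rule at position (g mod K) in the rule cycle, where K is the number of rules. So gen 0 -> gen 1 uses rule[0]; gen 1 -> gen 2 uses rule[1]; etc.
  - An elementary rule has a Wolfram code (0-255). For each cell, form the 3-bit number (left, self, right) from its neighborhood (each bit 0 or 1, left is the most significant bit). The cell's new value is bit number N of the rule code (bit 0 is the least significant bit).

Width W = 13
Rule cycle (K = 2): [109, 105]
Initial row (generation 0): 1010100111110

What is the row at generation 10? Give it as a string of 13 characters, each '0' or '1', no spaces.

Gen 0: 1010100111110
Gen 1 (rule 109): 1111100100010
Gen 2 (rule 105): 1000100001000
Gen 3 (rule 109): 1010101101011
Gen 4 (rule 105): 0101011110111
Gen 5 (rule 109): 0111110011101
Gen 6 (rule 105): 0100010010110
Gen 7 (rule 109): 0101010011110
Gen 8 (rule 105): 0010100010010
Gen 9 (rule 109): 1011101010010
Gen 10 (rule 105): 0110110100000

Answer: 0110110100000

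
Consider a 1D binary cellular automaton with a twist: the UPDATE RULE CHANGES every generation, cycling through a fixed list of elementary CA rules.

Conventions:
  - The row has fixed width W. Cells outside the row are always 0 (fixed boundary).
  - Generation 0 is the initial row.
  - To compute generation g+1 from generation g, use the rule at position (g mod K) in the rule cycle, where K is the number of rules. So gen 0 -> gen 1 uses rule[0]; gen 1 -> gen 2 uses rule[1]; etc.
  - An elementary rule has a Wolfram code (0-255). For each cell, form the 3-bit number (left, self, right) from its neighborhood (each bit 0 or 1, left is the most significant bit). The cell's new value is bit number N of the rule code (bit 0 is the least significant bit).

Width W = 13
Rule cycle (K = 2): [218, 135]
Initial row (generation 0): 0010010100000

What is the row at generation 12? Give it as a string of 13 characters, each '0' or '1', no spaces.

Answer: 1111111010101

Derivation:
Gen 0: 0010010100000
Gen 1 (rule 218): 0101100010000
Gen 2 (rule 135): 1100001110111
Gen 3 (rule 218): 1110011110111
Gen 4 (rule 135): 0100101100010
Gen 5 (rule 218): 1011001110101
Gen 6 (rule 135): 1000010100101
Gen 7 (rule 218): 0100100011000
Gen 8 (rule 135): 1101101100011
Gen 9 (rule 218): 1101101110111
Gen 10 (rule 135): 0000000100010
Gen 11 (rule 218): 0000001010101
Gen 12 (rule 135): 1111111010101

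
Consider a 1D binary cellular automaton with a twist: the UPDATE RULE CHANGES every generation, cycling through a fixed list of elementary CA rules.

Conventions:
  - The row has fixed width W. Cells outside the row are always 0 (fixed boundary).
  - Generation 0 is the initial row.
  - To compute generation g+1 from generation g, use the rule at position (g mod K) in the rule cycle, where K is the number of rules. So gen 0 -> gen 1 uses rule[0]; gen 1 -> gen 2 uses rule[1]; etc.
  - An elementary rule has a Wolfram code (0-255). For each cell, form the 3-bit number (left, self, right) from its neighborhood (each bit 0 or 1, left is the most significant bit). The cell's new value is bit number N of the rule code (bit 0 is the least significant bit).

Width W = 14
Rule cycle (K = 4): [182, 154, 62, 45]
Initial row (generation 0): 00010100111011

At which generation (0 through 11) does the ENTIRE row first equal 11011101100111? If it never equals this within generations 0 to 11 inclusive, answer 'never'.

Answer: never

Derivation:
Gen 0: 00010100111011
Gen 1 (rule 182): 00111111010100
Gen 2 (rule 154): 01111110000010
Gen 3 (rule 62): 11000001000111
Gen 4 (rule 45): 10011101010100
Gen 5 (rule 182): 11101011111110
Gen 6 (rule 154): 11000011111101
Gen 7 (rule 62): 10100110000011
Gen 8 (rule 45): 11100100111010
Gen 9 (rule 182): 01011111010111
Gen 10 (rule 154): 10011110000110
Gen 11 (rule 62): 11110001001101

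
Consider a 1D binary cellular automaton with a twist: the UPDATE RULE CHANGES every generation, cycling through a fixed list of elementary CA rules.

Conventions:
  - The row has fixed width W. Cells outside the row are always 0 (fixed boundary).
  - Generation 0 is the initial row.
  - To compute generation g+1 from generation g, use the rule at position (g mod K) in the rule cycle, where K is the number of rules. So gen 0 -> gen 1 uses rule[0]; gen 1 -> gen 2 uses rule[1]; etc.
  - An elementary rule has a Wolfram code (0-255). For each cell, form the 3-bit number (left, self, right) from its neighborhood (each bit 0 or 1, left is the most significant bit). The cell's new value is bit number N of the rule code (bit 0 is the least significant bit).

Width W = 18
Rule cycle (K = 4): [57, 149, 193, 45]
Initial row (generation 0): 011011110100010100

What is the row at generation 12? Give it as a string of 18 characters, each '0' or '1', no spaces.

Gen 0: 011011110100010100
Gen 1 (rule 57): 010110001011001011
Gen 2 (rule 149): 010001101000101000
Gen 3 (rule 193): 000100100010000011
Gen 4 (rule 45): 110100101010111010
Gen 5 (rule 57): 101010010101100101
Gen 6 (rule 149): 101011010100010101
Gen 7 (rule 193): 000001000001000000
Gen 8 (rule 45): 111101011101011111
Gen 9 (rule 57): 100010110010110000
Gen 10 (rule 149): 111010001010001111
Gen 11 (rule 193): 011000100000100111
Gen 12 (rule 45): 010010101110100100

Answer: 010010101110100100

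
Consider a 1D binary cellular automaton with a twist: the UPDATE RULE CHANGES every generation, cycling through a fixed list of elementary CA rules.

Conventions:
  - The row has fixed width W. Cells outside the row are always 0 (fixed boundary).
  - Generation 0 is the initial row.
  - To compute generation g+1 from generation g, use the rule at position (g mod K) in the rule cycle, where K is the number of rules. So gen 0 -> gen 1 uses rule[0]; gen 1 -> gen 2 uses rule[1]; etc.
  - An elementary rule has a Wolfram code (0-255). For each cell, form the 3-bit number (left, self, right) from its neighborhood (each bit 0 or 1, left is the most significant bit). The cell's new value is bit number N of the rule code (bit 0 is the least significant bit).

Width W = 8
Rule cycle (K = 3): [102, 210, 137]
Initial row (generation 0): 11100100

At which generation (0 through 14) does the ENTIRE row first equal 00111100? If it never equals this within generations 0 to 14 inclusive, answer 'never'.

Answer: 4

Derivation:
Gen 0: 11100100
Gen 1 (rule 102): 00101100
Gen 2 (rule 210): 01000110
Gen 3 (rule 137): 00010100
Gen 4 (rule 102): 00111100
Gen 5 (rule 210): 01011110
Gen 6 (rule 137): 00011100
Gen 7 (rule 102): 00100100
Gen 8 (rule 210): 01011010
Gen 9 (rule 137): 00010000
Gen 10 (rule 102): 00110000
Gen 11 (rule 210): 01011000
Gen 12 (rule 137): 00010011
Gen 13 (rule 102): 00110101
Gen 14 (rule 210): 01010000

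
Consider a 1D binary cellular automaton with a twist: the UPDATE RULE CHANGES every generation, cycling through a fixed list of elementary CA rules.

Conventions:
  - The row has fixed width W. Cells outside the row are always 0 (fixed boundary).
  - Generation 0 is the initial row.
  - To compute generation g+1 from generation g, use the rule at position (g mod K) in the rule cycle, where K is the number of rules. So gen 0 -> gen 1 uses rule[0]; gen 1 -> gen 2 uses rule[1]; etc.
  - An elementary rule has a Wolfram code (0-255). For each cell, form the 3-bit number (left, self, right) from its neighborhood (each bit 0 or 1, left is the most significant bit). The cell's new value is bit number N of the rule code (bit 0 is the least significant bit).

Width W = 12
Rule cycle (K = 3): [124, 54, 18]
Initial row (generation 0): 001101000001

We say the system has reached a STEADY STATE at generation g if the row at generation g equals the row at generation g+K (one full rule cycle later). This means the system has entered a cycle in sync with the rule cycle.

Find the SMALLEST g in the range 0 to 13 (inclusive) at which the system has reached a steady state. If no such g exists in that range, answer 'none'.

Gen 0: 001101000001
Gen 1 (rule 124): 001111100001
Gen 2 (rule 54): 010000010011
Gen 3 (rule 18): 101000101100
Gen 4 (rule 124): 111100111110
Gen 5 (rule 54): 000011000001
Gen 6 (rule 18): 000100100010
Gen 7 (rule 124): 000110110011
Gen 8 (rule 54): 001001001100
Gen 9 (rule 18): 010110110010
Gen 10 (rule 124): 011111111011
Gen 11 (rule 54): 100000000100
Gen 12 (rule 18): 010000001010
Gen 13 (rule 124): 011000001111
Gen 14 (rule 54): 100100010000
Gen 15 (rule 18): 011010101000
Gen 16 (rule 124): 011111111100

Answer: none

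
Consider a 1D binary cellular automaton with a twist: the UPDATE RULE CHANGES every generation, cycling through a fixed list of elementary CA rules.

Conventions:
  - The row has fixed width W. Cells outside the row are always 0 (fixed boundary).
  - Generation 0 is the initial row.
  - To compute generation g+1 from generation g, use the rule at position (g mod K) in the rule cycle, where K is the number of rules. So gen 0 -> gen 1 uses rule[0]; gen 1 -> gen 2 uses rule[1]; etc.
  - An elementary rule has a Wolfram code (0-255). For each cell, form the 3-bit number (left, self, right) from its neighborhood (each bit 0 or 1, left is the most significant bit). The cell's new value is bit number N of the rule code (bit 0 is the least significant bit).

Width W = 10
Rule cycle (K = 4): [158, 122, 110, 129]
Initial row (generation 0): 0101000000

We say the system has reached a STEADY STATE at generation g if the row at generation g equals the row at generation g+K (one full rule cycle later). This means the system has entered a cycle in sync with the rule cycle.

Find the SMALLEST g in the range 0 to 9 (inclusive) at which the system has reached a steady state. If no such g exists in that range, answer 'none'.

Answer: none

Derivation:
Gen 0: 0101000000
Gen 1 (rule 158): 1101100000
Gen 2 (rule 122): 1111110000
Gen 3 (rule 110): 1000010000
Gen 4 (rule 129): 0011000111
Gen 5 (rule 158): 0110101110
Gen 6 (rule 122): 1111011011
Gen 7 (rule 110): 1001111111
Gen 8 (rule 129): 0000111110
Gen 9 (rule 158): 0001111101
Gen 10 (rule 122): 0011000110
Gen 11 (rule 110): 0111001110
Gen 12 (rule 129): 0010000100
Gen 13 (rule 158): 0111001110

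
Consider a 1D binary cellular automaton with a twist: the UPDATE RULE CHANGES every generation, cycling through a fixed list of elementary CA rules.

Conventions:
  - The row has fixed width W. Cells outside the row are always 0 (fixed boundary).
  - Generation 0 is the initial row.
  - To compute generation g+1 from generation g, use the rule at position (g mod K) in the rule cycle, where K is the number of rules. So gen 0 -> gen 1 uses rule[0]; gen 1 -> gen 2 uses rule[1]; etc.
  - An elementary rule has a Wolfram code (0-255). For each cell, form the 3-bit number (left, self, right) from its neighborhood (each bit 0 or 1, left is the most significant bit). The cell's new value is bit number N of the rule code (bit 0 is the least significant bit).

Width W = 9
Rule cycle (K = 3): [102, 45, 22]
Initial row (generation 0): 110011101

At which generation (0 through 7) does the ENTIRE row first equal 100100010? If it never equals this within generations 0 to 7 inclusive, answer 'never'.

Gen 0: 110011101
Gen 1 (rule 102): 010100111
Gen 2 (rule 45): 011100100
Gen 3 (rule 22): 100011110
Gen 4 (rule 102): 100100010
Gen 5 (rule 45): 100101010
Gen 6 (rule 22): 111101011
Gen 7 (rule 102): 000111101

Answer: 4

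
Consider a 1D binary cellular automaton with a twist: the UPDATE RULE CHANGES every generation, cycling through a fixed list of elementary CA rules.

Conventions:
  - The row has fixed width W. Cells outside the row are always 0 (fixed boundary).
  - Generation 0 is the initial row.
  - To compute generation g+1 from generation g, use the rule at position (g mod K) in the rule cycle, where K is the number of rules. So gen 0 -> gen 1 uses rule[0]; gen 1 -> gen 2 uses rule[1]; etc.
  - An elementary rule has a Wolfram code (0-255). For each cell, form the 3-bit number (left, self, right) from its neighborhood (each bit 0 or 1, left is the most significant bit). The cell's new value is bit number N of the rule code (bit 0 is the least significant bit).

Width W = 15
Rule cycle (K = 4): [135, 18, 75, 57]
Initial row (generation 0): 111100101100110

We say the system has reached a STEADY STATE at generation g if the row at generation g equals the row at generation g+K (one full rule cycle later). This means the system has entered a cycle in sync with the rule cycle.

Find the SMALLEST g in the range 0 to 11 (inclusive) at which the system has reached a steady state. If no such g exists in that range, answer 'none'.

Answer: 9

Derivation:
Gen 0: 111100101100110
Gen 1 (rule 135): 011001100001000
Gen 2 (rule 18): 100110010010100
Gen 3 (rule 75): 001110100100001
Gen 4 (rule 57): 101001010011100
Gen 5 (rule 135): 101011010101001
Gen 6 (rule 18): 000000000000110
Gen 7 (rule 75): 111111111111110
Gen 8 (rule 57): 100000000000001
Gen 9 (rule 135): 101111111111111
Gen 10 (rule 18): 000000000000000
Gen 11 (rule 75): 111111111111111
Gen 12 (rule 57): 100000000000000
Gen 13 (rule 135): 101111111111111
Gen 14 (rule 18): 000000000000000
Gen 15 (rule 75): 111111111111111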